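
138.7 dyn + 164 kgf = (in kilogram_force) 164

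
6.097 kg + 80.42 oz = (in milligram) 8.377e+06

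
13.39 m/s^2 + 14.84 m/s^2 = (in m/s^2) 28.23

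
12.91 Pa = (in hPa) 0.1291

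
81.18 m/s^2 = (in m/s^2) 81.18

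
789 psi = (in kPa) 5440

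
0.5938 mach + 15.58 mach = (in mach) 16.17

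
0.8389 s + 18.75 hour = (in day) 0.7813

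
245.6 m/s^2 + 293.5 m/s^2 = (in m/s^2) 539.1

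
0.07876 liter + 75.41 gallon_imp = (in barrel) 2.157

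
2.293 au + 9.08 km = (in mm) 3.43e+14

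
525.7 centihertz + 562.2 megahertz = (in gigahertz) 0.5622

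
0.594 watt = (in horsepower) 0.0007966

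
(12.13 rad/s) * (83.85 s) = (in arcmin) 3.497e+06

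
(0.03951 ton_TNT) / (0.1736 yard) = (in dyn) 1.041e+14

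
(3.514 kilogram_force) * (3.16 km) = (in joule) 1.089e+05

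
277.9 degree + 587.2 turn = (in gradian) 2.352e+05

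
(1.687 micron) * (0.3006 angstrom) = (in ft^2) 5.459e-16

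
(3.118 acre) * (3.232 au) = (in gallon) 1.612e+18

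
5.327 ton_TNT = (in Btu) 2.113e+07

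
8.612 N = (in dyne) 8.612e+05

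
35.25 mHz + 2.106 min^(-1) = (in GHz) 7.035e-11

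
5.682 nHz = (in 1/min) 3.409e-07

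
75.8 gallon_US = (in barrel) 1.805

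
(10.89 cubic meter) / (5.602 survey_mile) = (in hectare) 1.208e-07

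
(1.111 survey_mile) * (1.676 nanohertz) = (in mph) 6.703e-06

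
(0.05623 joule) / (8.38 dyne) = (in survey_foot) 2201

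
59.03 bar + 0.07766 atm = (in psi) 857.3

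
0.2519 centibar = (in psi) 0.03654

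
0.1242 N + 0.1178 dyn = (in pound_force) 0.02792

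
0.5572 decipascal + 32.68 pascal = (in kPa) 0.03274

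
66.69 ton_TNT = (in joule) 2.79e+11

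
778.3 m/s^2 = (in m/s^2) 778.3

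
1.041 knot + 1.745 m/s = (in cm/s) 228.1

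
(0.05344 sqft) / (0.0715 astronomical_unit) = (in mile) 2.884e-16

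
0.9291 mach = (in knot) 615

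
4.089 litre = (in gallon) 1.08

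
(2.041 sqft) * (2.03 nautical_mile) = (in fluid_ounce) 2.41e+07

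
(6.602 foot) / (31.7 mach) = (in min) 3.107e-06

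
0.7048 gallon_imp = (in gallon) 0.8464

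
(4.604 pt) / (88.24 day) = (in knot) 4.141e-10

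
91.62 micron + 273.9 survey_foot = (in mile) 0.05188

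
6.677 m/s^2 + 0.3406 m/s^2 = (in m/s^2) 7.018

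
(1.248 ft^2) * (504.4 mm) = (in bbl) 0.3678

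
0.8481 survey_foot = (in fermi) 2.585e+14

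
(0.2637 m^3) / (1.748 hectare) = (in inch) 0.0005939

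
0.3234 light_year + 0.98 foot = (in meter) 3.06e+15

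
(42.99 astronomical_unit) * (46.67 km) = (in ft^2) 3.231e+18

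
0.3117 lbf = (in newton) 1.387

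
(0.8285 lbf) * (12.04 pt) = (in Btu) 1.484e-05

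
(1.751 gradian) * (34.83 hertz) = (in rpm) 9.148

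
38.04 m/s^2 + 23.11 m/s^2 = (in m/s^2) 61.15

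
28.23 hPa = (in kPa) 2.823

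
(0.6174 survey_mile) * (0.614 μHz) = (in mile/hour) 0.001365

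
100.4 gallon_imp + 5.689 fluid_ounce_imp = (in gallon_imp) 100.4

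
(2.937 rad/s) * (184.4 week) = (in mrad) 3.275e+11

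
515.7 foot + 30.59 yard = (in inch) 7290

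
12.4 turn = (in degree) 4464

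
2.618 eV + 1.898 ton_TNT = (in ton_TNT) 1.898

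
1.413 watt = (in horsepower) 0.001895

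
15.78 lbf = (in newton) 70.19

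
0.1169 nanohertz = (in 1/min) 7.014e-09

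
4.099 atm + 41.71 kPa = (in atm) 4.511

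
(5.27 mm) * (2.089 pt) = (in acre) 9.597e-10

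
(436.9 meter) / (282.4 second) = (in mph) 3.461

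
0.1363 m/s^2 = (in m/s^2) 0.1363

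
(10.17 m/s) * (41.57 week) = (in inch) 1.007e+10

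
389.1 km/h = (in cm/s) 1.081e+04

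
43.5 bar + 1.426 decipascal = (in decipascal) 4.35e+07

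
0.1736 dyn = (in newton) 1.736e-06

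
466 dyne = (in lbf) 0.001048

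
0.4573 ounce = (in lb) 0.02858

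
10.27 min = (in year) 1.954e-05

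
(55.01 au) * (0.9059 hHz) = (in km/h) 2.684e+15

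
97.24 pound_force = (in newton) 432.5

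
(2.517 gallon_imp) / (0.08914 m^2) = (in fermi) 1.284e+14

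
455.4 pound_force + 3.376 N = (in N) 2029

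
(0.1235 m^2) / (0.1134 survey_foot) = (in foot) 11.72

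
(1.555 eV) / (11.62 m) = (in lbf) 4.82e-21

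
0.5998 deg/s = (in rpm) 0.09997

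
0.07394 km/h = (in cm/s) 2.054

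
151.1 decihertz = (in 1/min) 906.6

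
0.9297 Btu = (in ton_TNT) 2.344e-07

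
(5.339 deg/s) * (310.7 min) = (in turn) 276.5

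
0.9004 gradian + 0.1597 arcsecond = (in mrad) 14.14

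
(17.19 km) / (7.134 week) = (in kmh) 0.01434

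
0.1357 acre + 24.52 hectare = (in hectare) 24.57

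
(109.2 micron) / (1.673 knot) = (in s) 0.0001269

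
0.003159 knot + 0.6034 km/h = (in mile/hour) 0.3786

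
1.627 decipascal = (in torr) 0.00122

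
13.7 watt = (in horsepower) 0.01837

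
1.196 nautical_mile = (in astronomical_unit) 1.481e-08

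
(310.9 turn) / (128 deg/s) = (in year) 2.773e-05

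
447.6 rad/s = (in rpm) 4274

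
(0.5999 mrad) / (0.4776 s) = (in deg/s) 0.07197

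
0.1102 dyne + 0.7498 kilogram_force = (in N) 7.353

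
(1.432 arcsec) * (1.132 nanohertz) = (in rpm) 7.505e-14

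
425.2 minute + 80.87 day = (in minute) 1.169e+05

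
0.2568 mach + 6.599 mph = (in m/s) 90.39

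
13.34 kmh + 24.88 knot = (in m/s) 16.5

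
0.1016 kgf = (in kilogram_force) 0.1016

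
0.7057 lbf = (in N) 3.139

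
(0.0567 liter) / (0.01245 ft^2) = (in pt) 139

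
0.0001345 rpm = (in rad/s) 1.408e-05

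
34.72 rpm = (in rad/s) 3.636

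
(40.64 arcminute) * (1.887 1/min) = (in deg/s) 0.0213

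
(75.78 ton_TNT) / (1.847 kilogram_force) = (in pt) 4.962e+13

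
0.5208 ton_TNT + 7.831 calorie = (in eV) 1.36e+28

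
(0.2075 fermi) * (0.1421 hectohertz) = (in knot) 5.732e-15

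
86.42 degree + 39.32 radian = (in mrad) 4.083e+04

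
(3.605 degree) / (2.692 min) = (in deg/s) 0.02232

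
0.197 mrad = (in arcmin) 0.6772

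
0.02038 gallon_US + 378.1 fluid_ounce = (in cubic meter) 0.01126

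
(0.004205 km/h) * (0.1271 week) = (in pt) 2.545e+05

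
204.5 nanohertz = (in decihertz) 2.045e-06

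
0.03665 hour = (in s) 131.9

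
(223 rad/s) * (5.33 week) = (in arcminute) 2.471e+12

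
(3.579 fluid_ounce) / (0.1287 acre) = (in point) 0.0005761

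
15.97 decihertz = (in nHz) 1.597e+09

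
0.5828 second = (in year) 1.848e-08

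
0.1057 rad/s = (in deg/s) 6.056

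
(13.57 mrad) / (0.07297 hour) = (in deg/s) 0.00296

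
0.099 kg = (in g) 99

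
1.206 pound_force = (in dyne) 5.365e+05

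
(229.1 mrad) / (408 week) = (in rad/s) 9.284e-10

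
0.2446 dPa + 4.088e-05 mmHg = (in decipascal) 0.2991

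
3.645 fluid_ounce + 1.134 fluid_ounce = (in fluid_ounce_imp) 4.974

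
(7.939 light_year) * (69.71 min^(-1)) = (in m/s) 8.726e+16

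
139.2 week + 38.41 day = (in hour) 2.431e+04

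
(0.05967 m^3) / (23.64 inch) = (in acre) 2.456e-05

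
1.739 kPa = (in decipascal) 1.739e+04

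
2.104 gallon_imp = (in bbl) 0.06016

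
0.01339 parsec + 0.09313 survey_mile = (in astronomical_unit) 2762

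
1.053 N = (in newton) 1.053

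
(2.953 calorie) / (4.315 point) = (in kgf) 827.7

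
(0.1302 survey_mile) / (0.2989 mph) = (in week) 0.002593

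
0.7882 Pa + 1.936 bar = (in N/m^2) 1.936e+05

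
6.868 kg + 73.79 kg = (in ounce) 2845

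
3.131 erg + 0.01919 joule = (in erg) 1.919e+05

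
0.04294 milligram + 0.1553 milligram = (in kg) 1.982e-07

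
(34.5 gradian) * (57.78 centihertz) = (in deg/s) 17.94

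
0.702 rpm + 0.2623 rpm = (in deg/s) 5.786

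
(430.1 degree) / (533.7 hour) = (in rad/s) 3.907e-06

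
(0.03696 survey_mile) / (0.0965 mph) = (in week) 0.00228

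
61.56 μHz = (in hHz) 6.156e-07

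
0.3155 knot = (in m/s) 0.1623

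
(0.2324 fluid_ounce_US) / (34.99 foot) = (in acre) 1.592e-10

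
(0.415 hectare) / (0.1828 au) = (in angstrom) 1518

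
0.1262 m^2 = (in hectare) 1.262e-05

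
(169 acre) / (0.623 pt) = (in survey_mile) 1.934e+06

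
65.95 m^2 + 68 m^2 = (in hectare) 0.01339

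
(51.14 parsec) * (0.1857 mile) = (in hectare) 4.716e+16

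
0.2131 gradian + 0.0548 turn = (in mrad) 347.7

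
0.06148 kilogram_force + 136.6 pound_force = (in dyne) 6.082e+07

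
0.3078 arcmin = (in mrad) 0.08954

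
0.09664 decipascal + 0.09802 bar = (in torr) 73.52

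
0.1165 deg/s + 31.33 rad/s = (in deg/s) 1795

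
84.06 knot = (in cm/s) 4324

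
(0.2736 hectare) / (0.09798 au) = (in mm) 0.0001867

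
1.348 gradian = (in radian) 0.02117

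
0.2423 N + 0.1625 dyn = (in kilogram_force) 0.02471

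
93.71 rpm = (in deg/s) 562.3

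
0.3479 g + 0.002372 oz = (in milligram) 415.1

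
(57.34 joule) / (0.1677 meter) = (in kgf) 34.87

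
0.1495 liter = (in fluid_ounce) 5.055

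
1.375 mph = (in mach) 0.001805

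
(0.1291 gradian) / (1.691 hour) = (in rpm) 3.181e-06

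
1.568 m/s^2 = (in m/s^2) 1.568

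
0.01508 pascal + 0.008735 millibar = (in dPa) 8.886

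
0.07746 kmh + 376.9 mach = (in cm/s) 1.283e+07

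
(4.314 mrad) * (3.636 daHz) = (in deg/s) 8.987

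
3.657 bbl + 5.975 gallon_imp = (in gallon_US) 160.8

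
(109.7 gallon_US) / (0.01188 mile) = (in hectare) 2.172e-06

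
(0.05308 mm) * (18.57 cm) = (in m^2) 9.857e-06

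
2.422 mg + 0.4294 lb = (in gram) 194.8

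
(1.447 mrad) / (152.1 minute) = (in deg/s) 9.085e-06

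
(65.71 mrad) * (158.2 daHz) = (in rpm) 992.7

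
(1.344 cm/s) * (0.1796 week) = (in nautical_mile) 0.7883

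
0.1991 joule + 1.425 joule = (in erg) 1.624e+07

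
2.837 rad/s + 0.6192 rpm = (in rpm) 27.71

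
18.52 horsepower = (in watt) 1.381e+04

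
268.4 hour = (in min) 1.61e+04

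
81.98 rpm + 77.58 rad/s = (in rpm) 822.8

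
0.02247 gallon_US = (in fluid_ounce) 2.876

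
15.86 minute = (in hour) 0.2643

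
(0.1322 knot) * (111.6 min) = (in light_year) 4.813e-14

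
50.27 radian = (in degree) 2880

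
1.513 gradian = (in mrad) 23.77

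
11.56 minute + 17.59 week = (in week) 17.59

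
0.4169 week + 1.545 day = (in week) 0.6376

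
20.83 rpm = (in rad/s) 2.181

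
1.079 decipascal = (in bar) 1.079e-06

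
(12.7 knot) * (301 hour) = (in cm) 7.08e+08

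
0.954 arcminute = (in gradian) 0.01767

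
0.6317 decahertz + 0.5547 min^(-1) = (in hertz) 6.326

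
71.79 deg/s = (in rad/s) 1.253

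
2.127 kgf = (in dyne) 2.086e+06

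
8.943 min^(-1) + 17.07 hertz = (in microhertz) 1.722e+07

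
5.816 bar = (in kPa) 581.6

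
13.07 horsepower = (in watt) 9746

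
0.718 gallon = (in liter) 2.718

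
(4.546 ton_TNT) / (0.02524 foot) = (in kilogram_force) 2.521e+11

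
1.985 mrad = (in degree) 0.1137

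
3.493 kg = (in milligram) 3.493e+06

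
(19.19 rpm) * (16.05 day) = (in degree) 1.597e+08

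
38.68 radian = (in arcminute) 1.33e+05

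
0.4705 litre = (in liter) 0.4705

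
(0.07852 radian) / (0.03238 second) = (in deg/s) 138.9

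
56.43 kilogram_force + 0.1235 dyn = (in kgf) 56.43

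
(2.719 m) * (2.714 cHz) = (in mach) 0.0002167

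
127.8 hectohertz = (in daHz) 1278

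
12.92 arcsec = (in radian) 6.264e-05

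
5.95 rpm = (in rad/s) 0.6231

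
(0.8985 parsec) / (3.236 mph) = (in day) 2.218e+11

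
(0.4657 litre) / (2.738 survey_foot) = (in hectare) 5.58e-08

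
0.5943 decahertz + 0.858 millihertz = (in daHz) 0.5944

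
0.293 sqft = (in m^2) 0.02722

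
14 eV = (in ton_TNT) 5.361e-28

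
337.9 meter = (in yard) 369.5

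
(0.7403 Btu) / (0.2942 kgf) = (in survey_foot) 888.2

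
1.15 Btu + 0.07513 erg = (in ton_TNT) 2.9e-07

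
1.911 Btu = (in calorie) 481.9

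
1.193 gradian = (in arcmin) 64.42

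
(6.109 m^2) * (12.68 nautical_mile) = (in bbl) 9.023e+05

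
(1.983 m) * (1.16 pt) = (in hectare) 8.115e-08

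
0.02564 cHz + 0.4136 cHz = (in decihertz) 0.04392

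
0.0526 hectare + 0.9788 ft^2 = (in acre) 0.13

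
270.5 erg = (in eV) 1.688e+14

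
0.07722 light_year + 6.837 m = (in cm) 7.306e+16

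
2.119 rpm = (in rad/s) 0.2219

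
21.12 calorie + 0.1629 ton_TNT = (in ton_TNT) 0.1629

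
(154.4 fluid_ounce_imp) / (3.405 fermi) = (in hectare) 1.288e+08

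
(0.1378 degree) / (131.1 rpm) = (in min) 2.92e-06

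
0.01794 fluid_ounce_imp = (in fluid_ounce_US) 0.01724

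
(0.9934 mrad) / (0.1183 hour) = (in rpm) 2.227e-05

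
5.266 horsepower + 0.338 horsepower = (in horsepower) 5.604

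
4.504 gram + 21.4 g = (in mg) 2.59e+04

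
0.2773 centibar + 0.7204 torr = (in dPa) 3733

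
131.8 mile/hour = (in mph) 131.8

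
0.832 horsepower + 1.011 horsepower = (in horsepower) 1.843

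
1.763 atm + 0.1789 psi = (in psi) 26.09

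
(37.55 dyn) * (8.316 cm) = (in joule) 3.123e-05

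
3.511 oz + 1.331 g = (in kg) 0.1009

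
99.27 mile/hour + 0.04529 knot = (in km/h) 159.8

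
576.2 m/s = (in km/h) 2074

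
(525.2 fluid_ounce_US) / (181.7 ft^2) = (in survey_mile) 5.717e-07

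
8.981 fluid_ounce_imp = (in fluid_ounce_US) 8.629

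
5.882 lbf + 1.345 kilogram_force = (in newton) 39.35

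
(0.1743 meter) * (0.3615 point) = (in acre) 5.493e-09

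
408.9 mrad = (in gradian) 26.03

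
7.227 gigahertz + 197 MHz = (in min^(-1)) 4.454e+11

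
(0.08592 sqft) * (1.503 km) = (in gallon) 3169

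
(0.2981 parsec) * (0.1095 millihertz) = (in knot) 1.958e+12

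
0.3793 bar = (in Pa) 3.793e+04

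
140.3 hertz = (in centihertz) 1.403e+04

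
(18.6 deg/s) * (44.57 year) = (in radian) 4.563e+08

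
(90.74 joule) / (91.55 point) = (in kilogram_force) 286.5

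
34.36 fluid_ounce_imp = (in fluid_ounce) 33.01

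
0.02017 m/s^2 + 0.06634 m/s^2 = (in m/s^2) 0.08651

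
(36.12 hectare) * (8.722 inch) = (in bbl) 5.033e+05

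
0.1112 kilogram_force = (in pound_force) 0.2452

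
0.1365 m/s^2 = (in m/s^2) 0.1365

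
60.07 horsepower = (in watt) 4.479e+04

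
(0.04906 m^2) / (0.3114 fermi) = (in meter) 1.575e+14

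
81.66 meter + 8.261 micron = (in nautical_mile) 0.04409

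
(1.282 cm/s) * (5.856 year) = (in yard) 2.589e+06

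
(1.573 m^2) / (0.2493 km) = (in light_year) 6.669e-19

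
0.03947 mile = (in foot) 208.4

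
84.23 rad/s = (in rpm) 804.3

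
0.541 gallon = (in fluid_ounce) 69.25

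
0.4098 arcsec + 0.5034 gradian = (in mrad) 7.909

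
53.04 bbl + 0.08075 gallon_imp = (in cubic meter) 8.433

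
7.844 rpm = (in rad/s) 0.8214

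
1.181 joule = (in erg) 1.181e+07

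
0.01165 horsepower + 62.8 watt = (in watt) 71.49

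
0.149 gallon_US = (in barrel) 0.003548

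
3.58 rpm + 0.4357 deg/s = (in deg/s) 21.92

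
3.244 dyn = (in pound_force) 7.293e-06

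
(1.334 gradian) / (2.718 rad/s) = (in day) 8.923e-08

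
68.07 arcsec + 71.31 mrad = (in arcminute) 246.3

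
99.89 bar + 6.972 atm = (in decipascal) 1.07e+08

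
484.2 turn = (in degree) 1.743e+05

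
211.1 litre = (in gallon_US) 55.77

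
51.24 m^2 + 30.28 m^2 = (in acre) 0.02014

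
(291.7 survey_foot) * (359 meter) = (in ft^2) 3.436e+05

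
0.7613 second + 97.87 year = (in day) 3.572e+04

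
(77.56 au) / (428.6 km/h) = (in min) 1.624e+09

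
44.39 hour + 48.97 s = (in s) 1.599e+05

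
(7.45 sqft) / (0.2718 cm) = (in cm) 2.546e+04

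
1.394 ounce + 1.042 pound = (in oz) 18.07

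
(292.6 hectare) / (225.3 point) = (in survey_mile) 2.288e+04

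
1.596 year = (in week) 83.22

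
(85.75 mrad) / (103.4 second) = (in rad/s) 0.0008293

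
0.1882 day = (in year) 0.0005156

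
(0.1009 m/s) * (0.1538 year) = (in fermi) 4.894e+20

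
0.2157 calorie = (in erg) 9.025e+06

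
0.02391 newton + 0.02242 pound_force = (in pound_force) 0.0278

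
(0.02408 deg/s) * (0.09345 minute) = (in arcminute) 8.101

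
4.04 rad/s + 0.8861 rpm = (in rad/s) 4.133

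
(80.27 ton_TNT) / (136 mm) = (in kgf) 2.518e+11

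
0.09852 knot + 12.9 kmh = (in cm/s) 363.4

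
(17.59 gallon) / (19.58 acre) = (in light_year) 8.882e-23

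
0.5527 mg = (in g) 0.0005527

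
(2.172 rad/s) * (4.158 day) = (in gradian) 4.968e+07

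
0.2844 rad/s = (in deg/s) 16.29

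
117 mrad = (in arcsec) 2.413e+04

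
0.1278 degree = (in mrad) 2.231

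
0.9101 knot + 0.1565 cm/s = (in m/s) 0.4698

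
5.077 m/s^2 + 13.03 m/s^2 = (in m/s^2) 18.11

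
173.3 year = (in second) 5.465e+09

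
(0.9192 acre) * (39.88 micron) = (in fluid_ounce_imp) 5221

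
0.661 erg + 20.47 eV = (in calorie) 1.58e-08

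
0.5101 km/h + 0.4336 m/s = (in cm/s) 57.53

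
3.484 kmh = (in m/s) 0.9678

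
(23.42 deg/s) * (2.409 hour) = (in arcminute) 1.219e+07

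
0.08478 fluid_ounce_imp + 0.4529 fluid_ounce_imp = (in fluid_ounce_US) 0.5166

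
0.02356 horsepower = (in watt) 17.57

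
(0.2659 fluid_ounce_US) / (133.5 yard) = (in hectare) 6.442e-12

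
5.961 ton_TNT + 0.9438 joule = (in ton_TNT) 5.961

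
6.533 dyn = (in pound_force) 1.469e-05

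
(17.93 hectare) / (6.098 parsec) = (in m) 9.529e-13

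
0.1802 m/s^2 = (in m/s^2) 0.1802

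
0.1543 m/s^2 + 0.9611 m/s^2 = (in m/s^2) 1.115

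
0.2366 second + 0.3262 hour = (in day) 0.01359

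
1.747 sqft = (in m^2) 0.1623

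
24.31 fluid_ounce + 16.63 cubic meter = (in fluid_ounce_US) 5.624e+05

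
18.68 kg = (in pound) 41.18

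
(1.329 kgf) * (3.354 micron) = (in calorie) 1.045e-05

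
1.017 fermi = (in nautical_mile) 5.491e-19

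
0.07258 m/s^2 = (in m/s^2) 0.07258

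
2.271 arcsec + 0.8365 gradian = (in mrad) 13.15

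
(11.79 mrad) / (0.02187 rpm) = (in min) 0.0858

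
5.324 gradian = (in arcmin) 287.5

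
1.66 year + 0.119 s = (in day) 605.9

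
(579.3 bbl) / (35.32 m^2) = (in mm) 2608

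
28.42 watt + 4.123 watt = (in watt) 32.54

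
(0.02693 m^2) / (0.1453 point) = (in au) 3.512e-09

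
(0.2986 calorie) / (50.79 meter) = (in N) 0.0246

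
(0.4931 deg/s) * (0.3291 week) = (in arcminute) 5.889e+06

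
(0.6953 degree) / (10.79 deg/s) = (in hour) 1.79e-05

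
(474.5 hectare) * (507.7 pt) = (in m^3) 8.499e+05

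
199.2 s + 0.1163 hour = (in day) 0.007151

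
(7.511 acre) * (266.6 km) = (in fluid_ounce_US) 2.74e+14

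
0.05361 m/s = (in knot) 0.1042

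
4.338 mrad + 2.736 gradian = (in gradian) 3.012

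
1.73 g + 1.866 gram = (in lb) 0.007928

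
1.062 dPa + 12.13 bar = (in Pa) 1.213e+06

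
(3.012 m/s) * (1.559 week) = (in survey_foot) 9.317e+06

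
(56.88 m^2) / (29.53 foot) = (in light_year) 6.68e-16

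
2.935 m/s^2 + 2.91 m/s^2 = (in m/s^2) 5.845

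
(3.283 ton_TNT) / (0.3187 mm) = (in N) 4.31e+13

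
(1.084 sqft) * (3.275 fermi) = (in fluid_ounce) 1.115e-11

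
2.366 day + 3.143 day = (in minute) 7933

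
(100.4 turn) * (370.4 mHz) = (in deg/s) 1.339e+04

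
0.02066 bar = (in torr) 15.5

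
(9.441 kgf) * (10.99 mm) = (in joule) 1.018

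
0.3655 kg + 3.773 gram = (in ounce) 13.03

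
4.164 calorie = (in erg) 1.742e+08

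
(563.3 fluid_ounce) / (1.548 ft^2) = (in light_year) 1.224e-17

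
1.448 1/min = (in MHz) 2.413e-08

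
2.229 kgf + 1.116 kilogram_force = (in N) 32.8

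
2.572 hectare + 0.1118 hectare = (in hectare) 2.684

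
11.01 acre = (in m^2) 4.456e+04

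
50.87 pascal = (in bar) 0.0005087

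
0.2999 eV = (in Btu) 4.554e-23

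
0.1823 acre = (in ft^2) 7941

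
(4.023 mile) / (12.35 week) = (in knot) 0.001685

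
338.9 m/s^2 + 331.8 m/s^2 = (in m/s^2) 670.7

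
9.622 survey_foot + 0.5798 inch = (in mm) 2948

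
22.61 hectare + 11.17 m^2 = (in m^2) 2.261e+05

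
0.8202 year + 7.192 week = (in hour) 8393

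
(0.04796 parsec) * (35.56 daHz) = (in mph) 1.177e+18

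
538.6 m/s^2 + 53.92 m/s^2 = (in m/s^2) 592.5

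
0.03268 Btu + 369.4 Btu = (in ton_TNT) 9.316e-05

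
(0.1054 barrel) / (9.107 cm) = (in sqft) 1.981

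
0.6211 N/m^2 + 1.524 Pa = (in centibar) 0.002145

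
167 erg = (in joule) 1.67e-05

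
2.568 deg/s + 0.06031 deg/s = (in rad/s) 0.04587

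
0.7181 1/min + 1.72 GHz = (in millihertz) 1.72e+12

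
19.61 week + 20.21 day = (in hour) 3780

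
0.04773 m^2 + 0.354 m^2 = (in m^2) 0.4017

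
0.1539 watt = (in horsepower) 0.0002064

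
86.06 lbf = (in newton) 382.8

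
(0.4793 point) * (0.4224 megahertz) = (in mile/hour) 159.8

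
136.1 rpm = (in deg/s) 816.6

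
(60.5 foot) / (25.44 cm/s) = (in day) 0.000839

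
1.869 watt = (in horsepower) 0.002506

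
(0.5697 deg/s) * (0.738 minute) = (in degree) 25.23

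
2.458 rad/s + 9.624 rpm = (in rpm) 33.1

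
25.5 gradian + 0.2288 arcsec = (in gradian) 25.5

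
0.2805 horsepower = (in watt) 209.2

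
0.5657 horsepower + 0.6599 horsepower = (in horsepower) 1.226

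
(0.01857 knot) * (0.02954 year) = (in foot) 2.92e+04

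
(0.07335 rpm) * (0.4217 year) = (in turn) 1.626e+04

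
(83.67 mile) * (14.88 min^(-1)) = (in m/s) 3.339e+04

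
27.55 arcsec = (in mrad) 0.1336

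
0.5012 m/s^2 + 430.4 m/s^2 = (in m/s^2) 430.9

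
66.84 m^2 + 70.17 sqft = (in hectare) 0.007336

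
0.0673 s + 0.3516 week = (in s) 2.126e+05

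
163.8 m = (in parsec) 5.308e-15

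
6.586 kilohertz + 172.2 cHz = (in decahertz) 658.8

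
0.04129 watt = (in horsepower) 5.537e-05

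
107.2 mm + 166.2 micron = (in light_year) 1.135e-17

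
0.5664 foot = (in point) 489.4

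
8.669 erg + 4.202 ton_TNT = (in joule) 1.758e+10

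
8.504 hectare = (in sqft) 9.154e+05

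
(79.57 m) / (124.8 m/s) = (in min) 0.01063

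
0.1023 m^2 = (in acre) 2.528e-05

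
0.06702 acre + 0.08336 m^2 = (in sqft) 2920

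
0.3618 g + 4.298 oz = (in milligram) 1.222e+05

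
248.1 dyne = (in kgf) 0.000253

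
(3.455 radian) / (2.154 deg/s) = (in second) 91.9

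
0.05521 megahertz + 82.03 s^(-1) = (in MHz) 0.05529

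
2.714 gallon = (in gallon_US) 2.714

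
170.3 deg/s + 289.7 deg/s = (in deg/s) 460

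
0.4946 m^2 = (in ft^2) 5.324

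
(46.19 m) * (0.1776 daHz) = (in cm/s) 8203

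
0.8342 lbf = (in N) 3.711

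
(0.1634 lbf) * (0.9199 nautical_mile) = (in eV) 7.729e+21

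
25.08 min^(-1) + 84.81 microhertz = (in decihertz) 4.181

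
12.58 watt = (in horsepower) 0.01687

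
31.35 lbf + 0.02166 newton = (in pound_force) 31.35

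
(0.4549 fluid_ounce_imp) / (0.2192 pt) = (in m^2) 0.1671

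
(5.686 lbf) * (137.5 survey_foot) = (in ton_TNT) 2.533e-07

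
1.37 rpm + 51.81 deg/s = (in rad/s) 1.048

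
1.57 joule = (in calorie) 0.3752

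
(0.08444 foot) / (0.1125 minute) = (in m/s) 0.003813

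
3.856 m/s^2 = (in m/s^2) 3.856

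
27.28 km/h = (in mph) 16.95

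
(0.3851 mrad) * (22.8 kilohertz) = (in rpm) 83.85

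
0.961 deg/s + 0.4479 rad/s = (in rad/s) 0.4647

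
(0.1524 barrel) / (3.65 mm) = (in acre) 0.00164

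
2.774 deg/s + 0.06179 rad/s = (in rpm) 1.052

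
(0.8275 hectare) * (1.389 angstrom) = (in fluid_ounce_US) 0.03887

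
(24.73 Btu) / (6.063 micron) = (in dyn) 4.303e+14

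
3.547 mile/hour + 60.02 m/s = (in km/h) 221.8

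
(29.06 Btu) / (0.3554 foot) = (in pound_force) 6.363e+04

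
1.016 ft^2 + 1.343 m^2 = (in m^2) 1.437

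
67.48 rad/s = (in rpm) 644.4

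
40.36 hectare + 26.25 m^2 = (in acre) 99.74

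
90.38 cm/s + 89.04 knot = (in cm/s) 4671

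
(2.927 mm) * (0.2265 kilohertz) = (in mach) 0.001947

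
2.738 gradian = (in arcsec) 8871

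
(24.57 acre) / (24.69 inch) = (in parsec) 5.138e-12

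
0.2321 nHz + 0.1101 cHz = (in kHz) 1.101e-06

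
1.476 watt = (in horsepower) 0.001979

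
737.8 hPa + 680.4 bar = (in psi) 9879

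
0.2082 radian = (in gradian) 13.25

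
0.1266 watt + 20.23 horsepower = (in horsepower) 20.23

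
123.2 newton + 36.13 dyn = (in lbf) 27.7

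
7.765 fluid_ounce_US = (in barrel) 0.001444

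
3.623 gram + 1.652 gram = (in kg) 0.005275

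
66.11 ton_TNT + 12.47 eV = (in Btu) 2.622e+08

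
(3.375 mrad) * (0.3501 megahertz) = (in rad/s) 1182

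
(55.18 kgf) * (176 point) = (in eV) 2.097e+20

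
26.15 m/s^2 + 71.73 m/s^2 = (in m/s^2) 97.88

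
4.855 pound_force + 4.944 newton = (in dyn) 2.654e+06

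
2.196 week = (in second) 1.328e+06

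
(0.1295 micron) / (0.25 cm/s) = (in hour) 1.439e-08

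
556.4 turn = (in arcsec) 7.211e+08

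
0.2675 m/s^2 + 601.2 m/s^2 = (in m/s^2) 601.5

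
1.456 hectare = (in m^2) 1.456e+04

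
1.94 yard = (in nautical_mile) 0.0009578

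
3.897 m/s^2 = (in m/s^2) 3.897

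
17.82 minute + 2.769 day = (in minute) 4005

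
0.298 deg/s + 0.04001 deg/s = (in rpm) 0.05633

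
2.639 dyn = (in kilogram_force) 2.691e-06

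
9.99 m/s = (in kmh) 35.96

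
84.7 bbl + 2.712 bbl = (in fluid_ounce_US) 4.699e+05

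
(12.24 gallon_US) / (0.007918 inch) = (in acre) 0.05693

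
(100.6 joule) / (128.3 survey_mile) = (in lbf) 0.0001095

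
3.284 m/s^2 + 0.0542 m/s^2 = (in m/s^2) 3.338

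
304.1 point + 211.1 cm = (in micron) 2.218e+06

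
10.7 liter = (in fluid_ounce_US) 361.8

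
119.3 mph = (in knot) 103.7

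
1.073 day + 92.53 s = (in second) 9.28e+04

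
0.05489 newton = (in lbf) 0.01234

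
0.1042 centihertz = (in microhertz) 1042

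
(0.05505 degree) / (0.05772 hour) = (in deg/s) 0.0002649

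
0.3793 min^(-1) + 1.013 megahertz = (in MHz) 1.013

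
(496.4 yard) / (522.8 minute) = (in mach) 4.25e-05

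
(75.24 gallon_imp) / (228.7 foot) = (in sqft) 0.05282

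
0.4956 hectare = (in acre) 1.225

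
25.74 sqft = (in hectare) 0.0002391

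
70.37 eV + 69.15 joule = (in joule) 69.15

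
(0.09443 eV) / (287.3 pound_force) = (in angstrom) 1.184e-13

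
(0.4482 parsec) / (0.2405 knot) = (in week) 1.848e+11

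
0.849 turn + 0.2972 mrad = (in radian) 5.335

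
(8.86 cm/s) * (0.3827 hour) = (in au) 8.16e-10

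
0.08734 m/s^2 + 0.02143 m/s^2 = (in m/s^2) 0.1088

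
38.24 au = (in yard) 6.256e+12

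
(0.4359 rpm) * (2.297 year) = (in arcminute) 1.137e+10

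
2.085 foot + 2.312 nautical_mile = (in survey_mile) 2.661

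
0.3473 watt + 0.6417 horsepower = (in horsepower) 0.6422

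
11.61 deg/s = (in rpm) 1.935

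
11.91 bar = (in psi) 172.7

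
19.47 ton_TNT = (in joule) 8.146e+10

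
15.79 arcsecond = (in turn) 1.218e-05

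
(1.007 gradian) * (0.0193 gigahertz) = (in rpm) 2.915e+06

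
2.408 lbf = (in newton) 10.71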